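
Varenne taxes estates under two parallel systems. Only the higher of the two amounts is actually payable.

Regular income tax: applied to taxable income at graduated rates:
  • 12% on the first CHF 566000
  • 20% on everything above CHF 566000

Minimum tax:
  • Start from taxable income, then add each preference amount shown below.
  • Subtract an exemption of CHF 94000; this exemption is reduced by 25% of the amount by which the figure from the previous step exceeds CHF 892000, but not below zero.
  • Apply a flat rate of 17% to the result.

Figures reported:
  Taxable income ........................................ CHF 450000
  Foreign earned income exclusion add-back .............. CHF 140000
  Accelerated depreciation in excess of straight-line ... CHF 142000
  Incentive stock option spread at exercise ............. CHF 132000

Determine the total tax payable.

Minimum tax:
  Adjusted income: CHF 450000 + CHF 140000 + CHF 142000 + CHF 132000 = CHF 864000
  Exemption: CHF 864000 ≤ CHF 892000, so full CHF 94000 applies
  Base: CHF 864000 − CHF 94000 = CHF 770000
  CHF 770000 × 17% = CHF 130900

Regular income tax:
  CHF 450000 × 12% = CHF 54000

CHF 130900 > CHF 54000, so the minimum tax is the binding amount.

CHF 130900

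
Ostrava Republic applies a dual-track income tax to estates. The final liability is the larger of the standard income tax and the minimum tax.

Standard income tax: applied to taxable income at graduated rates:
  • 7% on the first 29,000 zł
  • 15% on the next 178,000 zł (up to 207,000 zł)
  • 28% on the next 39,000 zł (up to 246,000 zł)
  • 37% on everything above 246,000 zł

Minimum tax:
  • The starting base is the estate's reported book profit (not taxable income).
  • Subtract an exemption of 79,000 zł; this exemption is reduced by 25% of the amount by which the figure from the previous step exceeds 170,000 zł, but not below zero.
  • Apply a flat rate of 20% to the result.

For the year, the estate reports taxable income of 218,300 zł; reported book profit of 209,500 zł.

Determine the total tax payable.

31,894 zł

Standard income tax:
  29,000 zł × 7% = 2,030 zł
  178,000 zł × 15% = 26,700 zł
  11,300 zł × 28% = 3,164 zł
  → 31,894 zł

Minimum tax:
  Base (reported book profit): 209,500 zł
  Exemption: 79,000 zł − 25% × (209,500 zł − 170,000 zł) = 79,000 zł − 9,875 zł = 69,125 zł
  Base: 209,500 zł − 69,125 zł = 140,375 zł
  140,375 zł × 20% = 28,075 zł

31,894 zł > 28,075 zł, so the standard income tax governs.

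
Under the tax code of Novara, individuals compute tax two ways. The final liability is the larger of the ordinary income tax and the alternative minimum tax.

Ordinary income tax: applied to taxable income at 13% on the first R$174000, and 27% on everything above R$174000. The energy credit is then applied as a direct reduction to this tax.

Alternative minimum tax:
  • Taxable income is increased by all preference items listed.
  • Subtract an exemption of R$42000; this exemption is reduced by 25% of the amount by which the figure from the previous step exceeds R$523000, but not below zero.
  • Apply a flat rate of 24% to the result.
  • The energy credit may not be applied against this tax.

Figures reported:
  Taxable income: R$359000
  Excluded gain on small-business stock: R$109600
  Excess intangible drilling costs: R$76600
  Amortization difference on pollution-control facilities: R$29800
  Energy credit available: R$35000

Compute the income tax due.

R$131040

Alternative minimum tax:
  Adjusted income: R$359000 + R$109600 + R$76600 + R$29800 = R$575000
  Exemption: R$42000 − 25% × (R$575000 − R$523000) = R$42000 − R$13000 = R$29000
  Base: R$575000 − R$29000 = R$546000
  R$546000 × 24% = R$131040

Ordinary income tax:
  R$174000 × 13% = R$22620
  R$185000 × 27% = R$49950
  → R$72570
  Less energy credit R$35000 → R$37570

R$131040 > R$37570, so the alternative minimum tax is the binding amount.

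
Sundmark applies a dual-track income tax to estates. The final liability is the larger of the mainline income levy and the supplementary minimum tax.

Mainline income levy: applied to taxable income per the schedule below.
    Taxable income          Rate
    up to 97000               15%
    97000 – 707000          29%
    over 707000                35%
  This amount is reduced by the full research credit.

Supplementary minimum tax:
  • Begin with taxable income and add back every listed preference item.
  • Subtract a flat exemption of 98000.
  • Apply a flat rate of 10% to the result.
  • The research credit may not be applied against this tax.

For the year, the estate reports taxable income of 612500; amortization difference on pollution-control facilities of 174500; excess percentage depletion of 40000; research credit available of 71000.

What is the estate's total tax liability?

93045

Supplementary minimum tax:
  Adjusted income: 612500 + 174500 + 40000 = 827000
  Less exemption 98000 → base 729000
  729000 × 10% = 72900

Mainline income levy:
  97000 × 15% = 14550
  515500 × 29% = 149495
  → 164045
  Less research credit 71000 → 93045

93045 > 72900, so the mainline income levy governs.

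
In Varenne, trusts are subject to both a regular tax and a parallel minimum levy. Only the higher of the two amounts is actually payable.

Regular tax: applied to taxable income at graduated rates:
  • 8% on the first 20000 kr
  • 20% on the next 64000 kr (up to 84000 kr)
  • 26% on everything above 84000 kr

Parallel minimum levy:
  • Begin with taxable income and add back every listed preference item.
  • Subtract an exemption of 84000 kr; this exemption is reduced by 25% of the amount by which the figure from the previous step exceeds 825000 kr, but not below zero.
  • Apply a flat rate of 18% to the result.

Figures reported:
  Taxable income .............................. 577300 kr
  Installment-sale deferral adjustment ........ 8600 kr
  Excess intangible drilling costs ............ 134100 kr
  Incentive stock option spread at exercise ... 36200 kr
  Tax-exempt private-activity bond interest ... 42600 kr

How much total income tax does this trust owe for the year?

Parallel minimum levy:
  Adjusted income: 577300 kr + 8600 kr + 134100 kr + 36200 kr + 42600 kr = 798800 kr
  Exemption: 798800 kr ≤ 825000 kr, so full 84000 kr applies
  Base: 798800 kr − 84000 kr = 714800 kr
  714800 kr × 18% = 128664 kr

Regular tax:
  20000 kr × 8% = 1600 kr
  64000 kr × 20% = 12800 kr
  493300 kr × 26% = 128258 kr
  → 142658 kr

142658 kr > 128664 kr, so the regular tax governs.

142658 kr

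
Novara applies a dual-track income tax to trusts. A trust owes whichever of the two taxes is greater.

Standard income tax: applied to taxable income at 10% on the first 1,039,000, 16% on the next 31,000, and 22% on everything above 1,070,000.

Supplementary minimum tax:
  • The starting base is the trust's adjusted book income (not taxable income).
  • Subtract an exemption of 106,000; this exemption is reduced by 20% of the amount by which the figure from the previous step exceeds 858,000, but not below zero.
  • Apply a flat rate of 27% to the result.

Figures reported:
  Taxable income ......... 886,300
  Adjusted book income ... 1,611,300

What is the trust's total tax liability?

435,051

Supplementary minimum tax:
  Base (adjusted book income): 1,611,300
  Exemption: 20% × (1,611,300 − 858,000) = 150,660 ≥ 106,000, so the exemption is fully phased out
  Base: 1,611,300 − 0 = 1,611,300
  1,611,300 × 27% = 435,051

Standard income tax:
  886,300 × 10% = 88,630

435,051 > 88,630, so the supplementary minimum tax is the binding amount.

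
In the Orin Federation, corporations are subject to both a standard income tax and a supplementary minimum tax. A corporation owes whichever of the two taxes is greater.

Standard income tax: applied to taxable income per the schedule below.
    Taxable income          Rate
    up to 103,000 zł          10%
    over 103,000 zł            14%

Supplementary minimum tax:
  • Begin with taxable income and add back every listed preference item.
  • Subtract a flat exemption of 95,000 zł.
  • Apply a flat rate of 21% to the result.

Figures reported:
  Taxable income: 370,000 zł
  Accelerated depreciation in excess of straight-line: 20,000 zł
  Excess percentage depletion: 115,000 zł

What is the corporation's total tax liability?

86,100 zł

Standard income tax:
  103,000 zł × 10% = 10,300 zł
  267,000 zł × 14% = 37,380 zł
  → 47,680 zł

Supplementary minimum tax:
  Adjusted income: 370,000 zł + 20,000 zł + 115,000 zł = 505,000 zł
  Less exemption 95,000 zł → base 410,000 zł
  410,000 zł × 21% = 86,100 zł

86,100 zł > 47,680 zł, so the supplementary minimum tax is the binding amount.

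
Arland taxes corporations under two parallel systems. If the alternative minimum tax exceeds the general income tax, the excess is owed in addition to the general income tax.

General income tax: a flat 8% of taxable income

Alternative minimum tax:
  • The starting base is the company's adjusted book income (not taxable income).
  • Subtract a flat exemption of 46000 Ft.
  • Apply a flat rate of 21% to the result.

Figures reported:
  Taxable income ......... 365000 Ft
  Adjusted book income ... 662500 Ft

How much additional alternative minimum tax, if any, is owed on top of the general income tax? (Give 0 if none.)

100265 Ft

Alternative minimum tax:
  Base (adjusted book income): 662500 Ft
  Less exemption 46000 Ft → base 616500 Ft
  616500 Ft × 21% = 129465 Ft

General income tax:
  365000 Ft × 8% = 29200 Ft

Excess of alternative minimum tax over general income tax: 129465 Ft − 29200 Ft = 100265 Ft.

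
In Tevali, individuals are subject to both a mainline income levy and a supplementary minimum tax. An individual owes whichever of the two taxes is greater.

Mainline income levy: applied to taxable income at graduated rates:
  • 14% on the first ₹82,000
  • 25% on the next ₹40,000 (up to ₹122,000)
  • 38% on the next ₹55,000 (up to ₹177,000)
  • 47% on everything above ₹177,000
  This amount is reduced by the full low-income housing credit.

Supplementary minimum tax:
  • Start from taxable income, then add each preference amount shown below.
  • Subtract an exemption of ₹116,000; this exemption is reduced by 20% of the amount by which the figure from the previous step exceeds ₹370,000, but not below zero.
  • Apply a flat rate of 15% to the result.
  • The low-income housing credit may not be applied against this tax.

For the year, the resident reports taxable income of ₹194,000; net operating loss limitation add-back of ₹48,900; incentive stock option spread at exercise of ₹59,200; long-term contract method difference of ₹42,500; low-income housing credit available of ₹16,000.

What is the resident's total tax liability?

Supplementary minimum tax:
  Adjusted income: ₹194,000 + ₹48,900 + ₹59,200 + ₹42,500 = ₹344,600
  Exemption: ₹344,600 ≤ ₹370,000, so full ₹116,000 applies
  Base: ₹344,600 − ₹116,000 = ₹228,600
  ₹228,600 × 15% = ₹34,290

Mainline income levy:
  ₹82,000 × 14% = ₹11,480
  ₹40,000 × 25% = ₹10,000
  ₹55,000 × 38% = ₹20,900
  ₹17,000 × 47% = ₹7,990
  → ₹50,370
  Less low-income housing credit ₹16,000 → ₹34,370

₹34,370 > ₹34,290, so the mainline income levy governs.

₹34,370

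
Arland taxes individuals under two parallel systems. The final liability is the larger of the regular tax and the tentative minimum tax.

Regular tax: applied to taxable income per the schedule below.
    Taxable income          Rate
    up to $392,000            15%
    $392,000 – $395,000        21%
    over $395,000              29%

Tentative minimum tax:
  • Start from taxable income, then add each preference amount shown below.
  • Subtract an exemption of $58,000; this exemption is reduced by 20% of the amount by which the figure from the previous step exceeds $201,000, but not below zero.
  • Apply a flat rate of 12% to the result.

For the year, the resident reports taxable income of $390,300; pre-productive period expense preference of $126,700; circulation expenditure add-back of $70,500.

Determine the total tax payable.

Tentative minimum tax:
  Adjusted income: $390,300 + $126,700 + $70,500 = $587,500
  Exemption: 20% × ($587,500 − $201,000) = $77,300 ≥ $58,000, so the exemption is fully phased out
  Base: $587,500 − $0 = $587,500
  $587,500 × 12% = $70,500

Regular tax:
  $390,300 × 15% = $58,545

$70,500 > $58,545, so the tentative minimum tax is the binding amount.

$70,500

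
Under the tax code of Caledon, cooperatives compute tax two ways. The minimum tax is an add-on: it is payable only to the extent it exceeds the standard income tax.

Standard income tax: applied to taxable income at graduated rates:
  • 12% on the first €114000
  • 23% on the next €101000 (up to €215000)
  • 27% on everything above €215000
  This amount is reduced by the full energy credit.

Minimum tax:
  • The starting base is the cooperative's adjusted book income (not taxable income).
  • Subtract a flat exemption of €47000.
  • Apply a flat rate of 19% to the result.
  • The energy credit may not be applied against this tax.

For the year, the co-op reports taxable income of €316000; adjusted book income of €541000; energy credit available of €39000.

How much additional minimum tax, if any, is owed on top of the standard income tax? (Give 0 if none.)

€68680

Standard income tax:
  €114000 × 12% = €13680
  €101000 × 23% = €23230
  €101000 × 27% = €27270
  → €64180
  Less energy credit €39000 → €25180

Minimum tax:
  Base (adjusted book income): €541000
  Less exemption €47000 → base €494000
  €494000 × 19% = €93860

Excess of minimum tax over standard income tax: €93860 − €25180 = €68680.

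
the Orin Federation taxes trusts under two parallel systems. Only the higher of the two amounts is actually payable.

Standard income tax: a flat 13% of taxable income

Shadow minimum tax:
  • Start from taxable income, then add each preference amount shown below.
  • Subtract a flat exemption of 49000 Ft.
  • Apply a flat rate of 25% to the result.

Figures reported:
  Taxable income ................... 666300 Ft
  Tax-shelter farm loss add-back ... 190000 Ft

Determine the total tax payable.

Standard income tax:
  666300 Ft × 13% = 86619 Ft

Shadow minimum tax:
  Adjusted income: 666300 Ft + 190000 Ft = 856300 Ft
  Less exemption 49000 Ft → base 807300 Ft
  807300 Ft × 25% = 201825 Ft

201825 Ft > 86619 Ft, so the shadow minimum tax is the binding amount.

201825 Ft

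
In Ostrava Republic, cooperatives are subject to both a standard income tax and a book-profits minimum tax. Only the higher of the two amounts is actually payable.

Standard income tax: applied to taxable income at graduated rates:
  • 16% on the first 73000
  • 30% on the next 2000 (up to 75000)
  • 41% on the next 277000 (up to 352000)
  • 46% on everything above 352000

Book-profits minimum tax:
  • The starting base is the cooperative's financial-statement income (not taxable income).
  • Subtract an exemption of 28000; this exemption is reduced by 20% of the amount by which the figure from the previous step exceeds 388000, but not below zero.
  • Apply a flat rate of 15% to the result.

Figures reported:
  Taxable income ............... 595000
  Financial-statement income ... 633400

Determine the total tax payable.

Standard income tax:
  73000 × 16% = 11680
  2000 × 30% = 600
  277000 × 41% = 113570
  243000 × 46% = 111780
  → 237630

Book-profits minimum tax:
  Base (financial-statement income): 633400
  Exemption: 20% × (633400 − 388000) = 49080 ≥ 28000, so the exemption is fully phased out
  Base: 633400 − 0 = 633400
  633400 × 15% = 95010

237630 > 95010, so the standard income tax governs.

237630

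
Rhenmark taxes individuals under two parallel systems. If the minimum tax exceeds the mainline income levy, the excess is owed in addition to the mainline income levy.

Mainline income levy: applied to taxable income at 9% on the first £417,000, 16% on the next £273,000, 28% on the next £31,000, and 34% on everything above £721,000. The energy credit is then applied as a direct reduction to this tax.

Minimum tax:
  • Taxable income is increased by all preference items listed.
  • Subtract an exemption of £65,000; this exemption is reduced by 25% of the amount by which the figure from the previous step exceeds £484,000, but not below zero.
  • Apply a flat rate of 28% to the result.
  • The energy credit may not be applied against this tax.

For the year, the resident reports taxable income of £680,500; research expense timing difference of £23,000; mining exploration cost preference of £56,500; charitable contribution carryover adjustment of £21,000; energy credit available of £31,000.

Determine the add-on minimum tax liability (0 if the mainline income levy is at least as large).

£169,990

Minimum tax:
  Adjusted income: £680,500 + £23,000 + £56,500 + £21,000 = £781,000
  Exemption: 25% × (£781,000 − £484,000) = £74,250 ≥ £65,000, so the exemption is fully phased out
  Base: £781,000 − £0 = £781,000
  £781,000 × 28% = £218,680

Mainline income levy:
  £417,000 × 9% = £37,530
  £263,500 × 16% = £42,160
  → £79,690
  Less energy credit £31,000 → £48,690

Excess of minimum tax over mainline income levy: £218,680 − £48,690 = £169,990.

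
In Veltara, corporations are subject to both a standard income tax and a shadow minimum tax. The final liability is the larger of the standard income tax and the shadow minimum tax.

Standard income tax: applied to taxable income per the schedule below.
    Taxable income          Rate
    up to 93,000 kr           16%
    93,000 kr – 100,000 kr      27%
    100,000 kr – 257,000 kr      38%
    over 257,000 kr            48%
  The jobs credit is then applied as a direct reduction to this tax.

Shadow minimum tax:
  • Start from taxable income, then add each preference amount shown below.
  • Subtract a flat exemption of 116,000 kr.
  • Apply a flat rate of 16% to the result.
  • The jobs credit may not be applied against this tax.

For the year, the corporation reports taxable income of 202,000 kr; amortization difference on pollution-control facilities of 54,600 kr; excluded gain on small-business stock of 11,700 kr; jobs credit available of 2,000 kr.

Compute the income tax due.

53,530 kr

Standard income tax:
  93,000 kr × 16% = 14,880 kr
  7,000 kr × 27% = 1,890 kr
  102,000 kr × 38% = 38,760 kr
  → 55,530 kr
  Less jobs credit 2,000 kr → 53,530 kr

Shadow minimum tax:
  Adjusted income: 202,000 kr + 54,600 kr + 11,700 kr = 268,300 kr
  Less exemption 116,000 kr → base 152,300 kr
  152,300 kr × 16% = 24,368 kr

53,530 kr > 24,368 kr, so the standard income tax governs.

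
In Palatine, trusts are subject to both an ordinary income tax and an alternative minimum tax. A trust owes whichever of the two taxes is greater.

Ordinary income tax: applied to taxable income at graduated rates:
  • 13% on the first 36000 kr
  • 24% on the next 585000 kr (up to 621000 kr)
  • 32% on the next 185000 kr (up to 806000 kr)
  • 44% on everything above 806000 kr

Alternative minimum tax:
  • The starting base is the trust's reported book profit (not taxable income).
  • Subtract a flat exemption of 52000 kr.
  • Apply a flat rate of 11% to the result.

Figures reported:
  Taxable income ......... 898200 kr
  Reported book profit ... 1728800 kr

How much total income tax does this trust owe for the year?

244848 kr

Ordinary income tax:
  36000 kr × 13% = 4680 kr
  585000 kr × 24% = 140400 kr
  185000 kr × 32% = 59200 kr
  92200 kr × 44% = 40568 kr
  → 244848 kr

Alternative minimum tax:
  Base (reported book profit): 1728800 kr
  Less exemption 52000 kr → base 1676800 kr
  1676800 kr × 11% = 184448 kr

244848 kr > 184448 kr, so the ordinary income tax governs.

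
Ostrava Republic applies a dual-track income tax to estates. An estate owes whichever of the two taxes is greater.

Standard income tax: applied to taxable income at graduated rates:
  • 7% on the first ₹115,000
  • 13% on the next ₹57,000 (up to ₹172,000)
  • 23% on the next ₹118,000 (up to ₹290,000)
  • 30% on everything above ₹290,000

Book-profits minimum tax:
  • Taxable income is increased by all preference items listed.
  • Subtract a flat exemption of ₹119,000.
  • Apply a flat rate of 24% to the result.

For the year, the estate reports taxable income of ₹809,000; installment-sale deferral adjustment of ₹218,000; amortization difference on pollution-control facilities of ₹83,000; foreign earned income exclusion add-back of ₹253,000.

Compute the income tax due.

Standard income tax:
  ₹115,000 × 7% = ₹8,050
  ₹57,000 × 13% = ₹7,410
  ₹118,000 × 23% = ₹27,140
  ₹519,000 × 30% = ₹155,700
  → ₹198,300

Book-profits minimum tax:
  Adjusted income: ₹809,000 + ₹218,000 + ₹83,000 + ₹253,000 = ₹1,363,000
  Less exemption ₹119,000 → base ₹1,244,000
  ₹1,244,000 × 24% = ₹298,560

₹298,560 > ₹198,300, so the book-profits minimum tax is the binding amount.

₹298,560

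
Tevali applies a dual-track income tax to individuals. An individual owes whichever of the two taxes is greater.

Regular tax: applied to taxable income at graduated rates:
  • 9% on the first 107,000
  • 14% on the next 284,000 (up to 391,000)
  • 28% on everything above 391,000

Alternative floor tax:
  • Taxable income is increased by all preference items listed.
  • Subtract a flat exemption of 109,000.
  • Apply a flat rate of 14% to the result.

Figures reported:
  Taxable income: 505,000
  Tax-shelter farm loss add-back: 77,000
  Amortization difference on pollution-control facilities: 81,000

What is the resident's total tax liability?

81,310

Regular tax:
  107,000 × 9% = 9,630
  284,000 × 14% = 39,760
  114,000 × 28% = 31,920
  → 81,310

Alternative floor tax:
  Adjusted income: 505,000 + 77,000 + 81,000 = 663,000
  Less exemption 109,000 → base 554,000
  554,000 × 14% = 77,560

81,310 > 77,560, so the regular tax governs.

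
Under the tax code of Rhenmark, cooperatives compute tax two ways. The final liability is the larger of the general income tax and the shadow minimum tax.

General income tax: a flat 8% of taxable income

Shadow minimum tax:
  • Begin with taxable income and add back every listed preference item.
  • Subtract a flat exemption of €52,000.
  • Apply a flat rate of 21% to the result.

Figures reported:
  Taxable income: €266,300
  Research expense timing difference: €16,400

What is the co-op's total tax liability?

€48,447

General income tax:
  €266,300 × 8% = €21,304

Shadow minimum tax:
  Adjusted income: €266,300 + €16,400 = €282,700
  Less exemption €52,000 → base €230,700
  €230,700 × 21% = €48,447

€48,447 > €21,304, so the shadow minimum tax is the binding amount.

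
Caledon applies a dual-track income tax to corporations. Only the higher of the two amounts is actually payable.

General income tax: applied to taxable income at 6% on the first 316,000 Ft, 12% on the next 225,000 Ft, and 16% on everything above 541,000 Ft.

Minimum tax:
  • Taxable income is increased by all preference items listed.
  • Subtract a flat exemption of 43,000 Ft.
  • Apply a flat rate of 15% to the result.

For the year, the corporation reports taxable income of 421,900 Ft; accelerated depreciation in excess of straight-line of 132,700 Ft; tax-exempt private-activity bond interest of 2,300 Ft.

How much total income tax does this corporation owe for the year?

77,085 Ft

General income tax:
  316,000 Ft × 6% = 18,960 Ft
  105,900 Ft × 12% = 12,708 Ft
  → 31,668 Ft

Minimum tax:
  Adjusted income: 421,900 Ft + 132,700 Ft + 2,300 Ft = 556,900 Ft
  Less exemption 43,000 Ft → base 513,900 Ft
  513,900 Ft × 15% = 77,085 Ft

77,085 Ft > 31,668 Ft, so the minimum tax is the binding amount.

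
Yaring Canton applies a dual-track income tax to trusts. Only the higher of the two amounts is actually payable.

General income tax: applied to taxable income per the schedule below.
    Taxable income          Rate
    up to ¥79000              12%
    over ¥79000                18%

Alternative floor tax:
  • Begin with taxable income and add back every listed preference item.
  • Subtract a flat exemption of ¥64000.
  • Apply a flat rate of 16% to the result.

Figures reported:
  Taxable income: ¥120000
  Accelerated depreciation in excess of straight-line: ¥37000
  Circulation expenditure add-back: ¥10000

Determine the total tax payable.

¥16860

Alternative floor tax:
  Adjusted income: ¥120000 + ¥37000 + ¥10000 = ¥167000
  Less exemption ¥64000 → base ¥103000
  ¥103000 × 16% = ¥16480

General income tax:
  ¥79000 × 12% = ¥9480
  ¥41000 × 18% = ¥7380
  → ¥16860

¥16860 > ¥16480, so the general income tax governs.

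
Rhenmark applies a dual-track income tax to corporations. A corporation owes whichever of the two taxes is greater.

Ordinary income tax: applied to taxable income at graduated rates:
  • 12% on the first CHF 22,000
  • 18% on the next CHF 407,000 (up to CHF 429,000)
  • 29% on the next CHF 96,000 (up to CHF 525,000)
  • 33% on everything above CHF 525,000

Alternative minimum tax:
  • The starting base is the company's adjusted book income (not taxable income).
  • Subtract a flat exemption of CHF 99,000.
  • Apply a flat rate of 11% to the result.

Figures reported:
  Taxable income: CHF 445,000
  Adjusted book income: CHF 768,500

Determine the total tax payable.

CHF 80,540

Ordinary income tax:
  CHF 22,000 × 12% = CHF 2,640
  CHF 407,000 × 18% = CHF 73,260
  CHF 16,000 × 29% = CHF 4,640
  → CHF 80,540

Alternative minimum tax:
  Base (adjusted book income): CHF 768,500
  Less exemption CHF 99,000 → base CHF 669,500
  CHF 669,500 × 11% = CHF 73,645

CHF 80,540 > CHF 73,645, so the ordinary income tax governs.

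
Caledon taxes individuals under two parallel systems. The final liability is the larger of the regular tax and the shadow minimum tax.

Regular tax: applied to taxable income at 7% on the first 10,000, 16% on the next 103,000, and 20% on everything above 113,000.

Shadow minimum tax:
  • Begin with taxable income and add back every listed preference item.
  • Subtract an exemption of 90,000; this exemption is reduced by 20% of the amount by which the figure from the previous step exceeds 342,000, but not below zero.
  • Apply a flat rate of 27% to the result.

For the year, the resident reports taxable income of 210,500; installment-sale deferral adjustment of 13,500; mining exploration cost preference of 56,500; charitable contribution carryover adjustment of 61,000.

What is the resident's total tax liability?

67,905

Shadow minimum tax:
  Adjusted income: 210,500 + 13,500 + 56,500 + 61,000 = 341,500
  Exemption: 341,500 ≤ 342,000, so full 90,000 applies
  Base: 341,500 − 90,000 = 251,500
  251,500 × 27% = 67,905

Regular tax:
  10,000 × 7% = 700
  103,000 × 16% = 16,480
  97,500 × 20% = 19,500
  → 36,680

67,905 > 36,680, so the shadow minimum tax is the binding amount.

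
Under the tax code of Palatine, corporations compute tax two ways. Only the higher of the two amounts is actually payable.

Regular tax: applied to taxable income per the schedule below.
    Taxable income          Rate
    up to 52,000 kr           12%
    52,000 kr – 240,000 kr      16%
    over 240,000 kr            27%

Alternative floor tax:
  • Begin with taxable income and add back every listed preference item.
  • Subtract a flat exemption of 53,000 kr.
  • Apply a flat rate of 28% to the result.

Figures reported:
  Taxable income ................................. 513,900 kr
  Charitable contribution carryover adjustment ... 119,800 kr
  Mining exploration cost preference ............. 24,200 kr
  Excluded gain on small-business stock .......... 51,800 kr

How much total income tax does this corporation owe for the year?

Alternative floor tax:
  Adjusted income: 513,900 kr + 119,800 kr + 24,200 kr + 51,800 kr = 709,700 kr
  Less exemption 53,000 kr → base 656,700 kr
  656,700 kr × 28% = 183,876 kr

Regular tax:
  52,000 kr × 12% = 6,240 kr
  188,000 kr × 16% = 30,080 kr
  273,900 kr × 27% = 73,953 kr
  → 110,273 kr

183,876 kr > 110,273 kr, so the alternative floor tax is the binding amount.

183,876 kr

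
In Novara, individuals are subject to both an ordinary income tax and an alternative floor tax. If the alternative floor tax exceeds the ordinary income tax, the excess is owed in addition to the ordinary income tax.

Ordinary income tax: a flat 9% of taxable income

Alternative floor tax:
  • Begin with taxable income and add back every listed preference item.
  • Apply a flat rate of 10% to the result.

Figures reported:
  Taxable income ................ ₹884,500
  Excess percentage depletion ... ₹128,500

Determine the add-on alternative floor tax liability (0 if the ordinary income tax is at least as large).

Ordinary income tax:
  ₹884,500 × 9% = ₹79,605

Alternative floor tax:
  Adjusted income: ₹884,500 + ₹128,500 = ₹1,013,000
  ₹1,013,000 × 10% = ₹101,300

Excess of alternative floor tax over ordinary income tax: ₹101,300 − ₹79,605 = ₹21,695.

₹21,695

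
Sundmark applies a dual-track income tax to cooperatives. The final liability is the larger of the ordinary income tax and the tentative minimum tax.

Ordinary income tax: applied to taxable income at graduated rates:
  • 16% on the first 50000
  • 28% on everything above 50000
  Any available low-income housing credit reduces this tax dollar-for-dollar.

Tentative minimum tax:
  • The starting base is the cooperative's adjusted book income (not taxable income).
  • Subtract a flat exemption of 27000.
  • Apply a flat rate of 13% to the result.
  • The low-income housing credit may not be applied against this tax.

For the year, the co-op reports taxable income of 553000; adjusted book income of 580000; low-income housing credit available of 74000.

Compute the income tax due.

74840

Ordinary income tax:
  50000 × 16% = 8000
  503000 × 28% = 140840
  → 148840
  Less low-income housing credit 74000 → 74840

Tentative minimum tax:
  Base (adjusted book income): 580000
  Less exemption 27000 → base 553000
  553000 × 13% = 71890

74840 > 71890, so the ordinary income tax governs.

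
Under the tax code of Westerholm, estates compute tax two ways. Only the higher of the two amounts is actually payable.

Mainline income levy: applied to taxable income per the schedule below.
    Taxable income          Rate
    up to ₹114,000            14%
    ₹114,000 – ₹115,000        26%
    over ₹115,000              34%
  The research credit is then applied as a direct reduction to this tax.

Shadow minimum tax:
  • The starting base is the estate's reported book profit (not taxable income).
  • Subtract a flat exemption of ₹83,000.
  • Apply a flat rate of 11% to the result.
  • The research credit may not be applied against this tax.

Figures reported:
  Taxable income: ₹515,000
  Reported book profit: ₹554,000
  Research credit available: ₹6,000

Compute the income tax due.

₹146,220

Mainline income levy:
  ₹114,000 × 14% = ₹15,960
  ₹1,000 × 26% = ₹260
  ₹400,000 × 34% = ₹136,000
  → ₹152,220
  Less research credit ₹6,000 → ₹146,220

Shadow minimum tax:
  Base (reported book profit): ₹554,000
  Less exemption ₹83,000 → base ₹471,000
  ₹471,000 × 11% = ₹51,810

₹146,220 > ₹51,810, so the mainline income levy governs.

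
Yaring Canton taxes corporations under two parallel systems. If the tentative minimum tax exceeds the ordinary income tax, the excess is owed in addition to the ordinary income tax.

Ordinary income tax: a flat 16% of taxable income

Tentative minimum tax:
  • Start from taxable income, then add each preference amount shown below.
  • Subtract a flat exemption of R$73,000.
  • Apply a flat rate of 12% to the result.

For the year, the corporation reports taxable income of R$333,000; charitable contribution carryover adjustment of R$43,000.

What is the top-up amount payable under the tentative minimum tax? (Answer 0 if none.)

R$0

Ordinary income tax:
  R$333,000 × 16% = R$53,280

Tentative minimum tax:
  Adjusted income: R$333,000 + R$43,000 = R$376,000
  Less exemption R$73,000 → base R$303,000
  R$303,000 × 12% = R$36,360

R$36,360 ≤ R$53,280, so no add-on is due.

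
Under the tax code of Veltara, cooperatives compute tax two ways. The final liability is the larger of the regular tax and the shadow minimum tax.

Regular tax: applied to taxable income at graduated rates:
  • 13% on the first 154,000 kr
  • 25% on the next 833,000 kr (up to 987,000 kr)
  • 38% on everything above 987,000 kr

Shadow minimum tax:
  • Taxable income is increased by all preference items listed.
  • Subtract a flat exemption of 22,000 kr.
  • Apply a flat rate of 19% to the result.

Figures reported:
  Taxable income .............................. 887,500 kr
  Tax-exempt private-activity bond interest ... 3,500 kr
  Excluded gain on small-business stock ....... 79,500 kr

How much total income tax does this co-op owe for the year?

Shadow minimum tax:
  Adjusted income: 887,500 kr + 3,500 kr + 79,500 kr = 970,500 kr
  Less exemption 22,000 kr → base 948,500 kr
  948,500 kr × 19% = 180,215 kr

Regular tax:
  154,000 kr × 13% = 20,020 kr
  733,500 kr × 25% = 183,375 kr
  → 203,395 kr

203,395 kr > 180,215 kr, so the regular tax governs.

203,395 kr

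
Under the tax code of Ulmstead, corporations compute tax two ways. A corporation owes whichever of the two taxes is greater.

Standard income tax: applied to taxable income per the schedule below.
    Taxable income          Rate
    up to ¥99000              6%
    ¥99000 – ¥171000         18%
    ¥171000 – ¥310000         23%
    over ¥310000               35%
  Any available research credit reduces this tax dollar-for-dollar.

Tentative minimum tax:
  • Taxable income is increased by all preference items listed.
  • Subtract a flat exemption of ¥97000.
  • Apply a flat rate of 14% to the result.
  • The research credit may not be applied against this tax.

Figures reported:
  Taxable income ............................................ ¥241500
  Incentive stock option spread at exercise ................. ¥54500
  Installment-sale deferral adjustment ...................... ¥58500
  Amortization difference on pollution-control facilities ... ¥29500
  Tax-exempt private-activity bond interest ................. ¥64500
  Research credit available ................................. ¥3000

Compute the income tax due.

Tentative minimum tax:
  Adjusted income: ¥241500 + ¥54500 + ¥58500 + ¥29500 + ¥64500 = ¥448500
  Less exemption ¥97000 → base ¥351500
  ¥351500 × 14% = ¥49210

Standard income tax:
  ¥99000 × 6% = ¥5940
  ¥72000 × 18% = ¥12960
  ¥70500 × 23% = ¥16215
  → ¥35115
  Less research credit ¥3000 → ¥32115

¥49210 > ¥32115, so the tentative minimum tax is the binding amount.

¥49210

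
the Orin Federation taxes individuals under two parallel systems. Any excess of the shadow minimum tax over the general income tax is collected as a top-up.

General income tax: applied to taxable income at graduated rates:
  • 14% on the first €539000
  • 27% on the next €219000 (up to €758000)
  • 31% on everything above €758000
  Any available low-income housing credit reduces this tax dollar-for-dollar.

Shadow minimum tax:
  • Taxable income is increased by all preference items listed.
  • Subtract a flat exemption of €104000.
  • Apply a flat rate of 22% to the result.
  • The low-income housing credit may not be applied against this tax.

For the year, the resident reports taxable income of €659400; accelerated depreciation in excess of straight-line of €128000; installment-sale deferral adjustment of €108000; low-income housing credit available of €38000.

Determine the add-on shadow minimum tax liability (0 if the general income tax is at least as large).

General income tax:
  €539000 × 14% = €75460
  €120400 × 27% = €32508
  → €107968
  Less low-income housing credit €38000 → €69968

Shadow minimum tax:
  Adjusted income: €659400 + €128000 + €108000 = €895400
  Less exemption €104000 → base €791400
  €791400 × 22% = €174108

Excess of shadow minimum tax over general income tax: €174108 − €69968 = €104140.

€104140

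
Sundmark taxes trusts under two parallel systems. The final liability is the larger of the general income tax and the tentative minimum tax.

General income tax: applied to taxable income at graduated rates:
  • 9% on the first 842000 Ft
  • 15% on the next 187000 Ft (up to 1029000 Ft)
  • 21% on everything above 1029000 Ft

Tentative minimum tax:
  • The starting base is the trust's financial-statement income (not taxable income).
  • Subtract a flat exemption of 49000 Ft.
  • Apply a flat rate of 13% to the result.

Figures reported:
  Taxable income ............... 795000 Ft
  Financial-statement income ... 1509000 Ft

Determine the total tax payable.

Tentative minimum tax:
  Base (financial-statement income): 1509000 Ft
  Less exemption 49000 Ft → base 1460000 Ft
  1460000 Ft × 13% = 189800 Ft

General income tax:
  795000 Ft × 9% = 71550 Ft

189800 Ft > 71550 Ft, so the tentative minimum tax is the binding amount.

189800 Ft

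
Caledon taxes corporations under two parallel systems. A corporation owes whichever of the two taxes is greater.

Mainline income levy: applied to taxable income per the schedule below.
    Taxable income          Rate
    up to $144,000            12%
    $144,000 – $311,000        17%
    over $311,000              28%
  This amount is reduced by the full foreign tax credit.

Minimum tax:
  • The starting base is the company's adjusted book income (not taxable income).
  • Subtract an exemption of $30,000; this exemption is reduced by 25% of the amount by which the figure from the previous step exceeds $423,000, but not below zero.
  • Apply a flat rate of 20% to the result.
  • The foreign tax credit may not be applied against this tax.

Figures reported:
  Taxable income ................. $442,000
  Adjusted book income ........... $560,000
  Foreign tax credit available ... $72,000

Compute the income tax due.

$112,000

Minimum tax:
  Base (adjusted book income): $560,000
  Exemption: 25% × ($560,000 − $423,000) = $34,250 ≥ $30,000, so the exemption is fully phased out
  Base: $560,000 − $0 = $560,000
  $560,000 × 20% = $112,000

Mainline income levy:
  $144,000 × 12% = $17,280
  $167,000 × 17% = $28,390
  $131,000 × 28% = $36,680
  → $82,350
  Less foreign tax credit $72,000 → $10,350

$112,000 > $10,350, so the minimum tax is the binding amount.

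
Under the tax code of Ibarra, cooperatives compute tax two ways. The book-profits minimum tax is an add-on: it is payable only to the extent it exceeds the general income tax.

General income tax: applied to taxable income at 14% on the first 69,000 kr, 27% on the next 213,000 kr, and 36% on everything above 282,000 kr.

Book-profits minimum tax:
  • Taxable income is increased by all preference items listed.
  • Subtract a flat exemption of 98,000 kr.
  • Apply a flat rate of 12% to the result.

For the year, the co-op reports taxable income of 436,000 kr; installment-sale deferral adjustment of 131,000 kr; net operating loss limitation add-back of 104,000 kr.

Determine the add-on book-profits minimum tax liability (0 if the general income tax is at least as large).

0 kr

General income tax:
  69,000 kr × 14% = 9,660 kr
  213,000 kr × 27% = 57,510 kr
  154,000 kr × 36% = 55,440 kr
  → 122,610 kr

Book-profits minimum tax:
  Adjusted income: 436,000 kr + 131,000 kr + 104,000 kr = 671,000 kr
  Less exemption 98,000 kr → base 573,000 kr
  573,000 kr × 12% = 68,760 kr

68,760 kr ≤ 122,610 kr, so no add-on is due.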